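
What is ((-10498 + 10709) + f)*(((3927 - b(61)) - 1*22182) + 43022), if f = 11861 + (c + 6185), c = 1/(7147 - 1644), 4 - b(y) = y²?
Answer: 2861738259648/5503 ≈ 5.2003e+8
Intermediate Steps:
b(y) = 4 - y²
c = 1/5503 ≈ 0.00018172
f = 99307139/5503 (f = 11861 + (1/5503 + 6185) = 11861 + 34036056/5503 = 99307139/5503 ≈ 18046.)
((-10498 + 10709) + f)*(((3927 - b(61)) - 1*22182) + 43022) = ((-10498 + 10709) + 99307139/5503)*(((3927 - (4 - 1*61²)) - 1*22182) + 43022) = (211 + 99307139/5503)*(((3927 - (4 - 1*3721)) - 22182) + 43022) = 100468272*(((3927 - (4 - 3721)) - 22182) + 43022)/5503 = 100468272*(((3927 - 1*(-3717)) - 22182) + 43022)/5503 = 100468272*(((3927 + 3717) - 22182) + 43022)/5503 = 100468272*((7644 - 22182) + 43022)/5503 = 100468272*(-14538 + 43022)/5503 = (100468272/5503)*28484 = 2861738259648/5503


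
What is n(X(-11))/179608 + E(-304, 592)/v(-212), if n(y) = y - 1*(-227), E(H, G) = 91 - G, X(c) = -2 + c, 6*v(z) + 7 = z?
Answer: 89991419/6555692 ≈ 13.727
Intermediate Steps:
v(z) = -7/6 + z/6
n(y) = 227 + y (n(y) = y + 227 = 227 + y)
n(X(-11))/179608 + E(-304, 592)/v(-212) = (227 + (-2 - 11))/179608 + (91 - 1*592)/(-7/6 + (1/6)*(-212)) = (227 - 13)*(1/179608) + (91 - 592)/(-7/6 - 106/3) = 214*(1/179608) - 501/(-73/2) = 107/89804 - 501*(-2/73) = 107/89804 + 1002/73 = 89991419/6555692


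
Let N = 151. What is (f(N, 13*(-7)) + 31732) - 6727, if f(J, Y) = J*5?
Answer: 25760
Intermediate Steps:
f(J, Y) = 5*J
(f(N, 13*(-7)) + 31732) - 6727 = (5*151 + 31732) - 6727 = (755 + 31732) - 6727 = 32487 - 6727 = 25760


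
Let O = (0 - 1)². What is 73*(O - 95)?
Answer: -6862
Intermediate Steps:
O = 1 (O = (-1)² = 1)
73*(O - 95) = 73*(1 - 95) = 73*(-94) = -6862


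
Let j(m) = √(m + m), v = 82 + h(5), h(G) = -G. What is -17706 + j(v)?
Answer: -17706 + √154 ≈ -17694.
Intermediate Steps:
v = 77 (v = 82 - 1*5 = 82 - 5 = 77)
j(m) = √2*√m (j(m) = √(2*m) = √2*√m)
-17706 + j(v) = -17706 + √2*√77 = -17706 + √154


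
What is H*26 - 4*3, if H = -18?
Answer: -480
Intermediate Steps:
H*26 - 4*3 = -18*26 - 4*3 = -468 - 12 = -480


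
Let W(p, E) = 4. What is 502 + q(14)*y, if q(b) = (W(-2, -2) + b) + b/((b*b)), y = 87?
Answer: 29039/14 ≈ 2074.2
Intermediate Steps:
q(b) = 4 + b + 1/b (q(b) = (4 + b) + b/((b*b)) = (4 + b) + b/(b²) = (4 + b) + b/b² = (4 + b) + 1/b = 4 + b + 1/b)
502 + q(14)*y = 502 + (4 + 14 + 1/14)*87 = 502 + (253/14)*87 = 502 + 22011/14 = 29039/14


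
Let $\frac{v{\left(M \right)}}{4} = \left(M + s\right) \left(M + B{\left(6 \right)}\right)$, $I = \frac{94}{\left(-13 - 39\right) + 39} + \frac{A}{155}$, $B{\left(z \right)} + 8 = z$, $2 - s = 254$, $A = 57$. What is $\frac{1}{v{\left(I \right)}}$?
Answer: $\frac{4060225}{37261660524} \approx 0.00010897$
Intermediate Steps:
$s = -252$ ($s = 2 - 254 = -252$)
$B{\left(z \right)} = -8 + z$
$I = - \frac{13829}{2015}$ ($I = \frac{94}{\left(-13 - 39\right) + 39} + \frac{57}{155} = \frac{94}{-52 + 39} + 57 \cdot \frac{1}{155} = \frac{94}{-13} + \frac{57}{155} = 94 \left(- \frac{1}{13}\right) + \frac{57}{155} = - \frac{94}{13} + \frac{57}{155} = - \frac{13829}{2015} \approx -6.863$)
$v{\left(M \right)} = 4 \left(-252 + M\right) \left(-2 + M\right)$ ($v{\left(M \right)} = 4 \left(M - 252\right) \left(M + \left(-8 + 6\right)\right) = 4 \left(-252 + M\right) \left(M - 2\right) = 4 \left(-252 + M\right) \left(-2 + M\right)$)
$\frac{1}{v{\left(I \right)}} = \frac{1}{2016 - - \frac{14050264}{2015} + 4 \left(- \frac{13829}{2015}\right)^{2}} = \frac{1}{2016 + \frac{14050264}{2015} + 4 \cdot \frac{191241241}{4060225}} = \frac{1}{2016 + \frac{14050264}{2015} + \frac{764964964}{4060225}} = \frac{1}{\frac{37261660524}{4060225}} = \frac{4060225}{37261660524}$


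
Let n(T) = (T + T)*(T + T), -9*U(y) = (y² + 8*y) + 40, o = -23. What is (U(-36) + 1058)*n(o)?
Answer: 17930984/9 ≈ 1.9923e+6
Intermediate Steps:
U(y) = -40/9 - 8*y/9 - y²/9 (U(y) = -((y² + 8*y) + 40)/9 = -(40 + y² + 8*y)/9 = -40/9 - 8*y/9 - y²/9)
n(T) = 4*T² (n(T) = (2*T)*(2*T) = 4*T²)
(U(-36) + 1058)*n(o) = ((-40/9 - 8/9*(-36) - ⅑*(-36)²) + 1058)*(4*(-23)²) = ((-40/9 + 32 - ⅑*1296) + 1058)*(4*529) = ((-40/9 + 32 - 144) + 1058)*2116 = (-1048/9 + 1058)*2116 = (8474/9)*2116 = 17930984/9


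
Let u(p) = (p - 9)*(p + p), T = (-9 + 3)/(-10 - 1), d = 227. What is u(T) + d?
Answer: 26351/121 ≈ 217.78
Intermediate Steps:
T = 6/11 (T = -6/(-11) = -6*(-1/11) = 6/11 ≈ 0.54545)
u(p) = 2*p*(-9 + p) (u(p) = (-9 + p)*(2*p) = 2*p*(-9 + p))
u(T) + d = 2*(6/11)*(-9 + 6/11) + 227 = 2*(6/11)*(-93/11) + 227 = -1116/121 + 227 = 26351/121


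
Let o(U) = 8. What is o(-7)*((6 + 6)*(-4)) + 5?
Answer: -379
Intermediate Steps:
o(-7)*((6 + 6)*(-4)) + 5 = 8*((6 + 6)*(-4)) + 5 = 8*(12*(-4)) + 5 = 8*(-48) + 5 = -384 + 5 = -379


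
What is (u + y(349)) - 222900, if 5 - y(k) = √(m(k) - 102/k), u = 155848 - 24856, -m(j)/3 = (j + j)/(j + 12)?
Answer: -91903 - 6*I*√7441727/6631 ≈ -91903.0 - 2.4684*I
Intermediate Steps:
m(j) = -6*j/(12 + j) (m(j) = -3*(j + j)/(j + 12) = -3*2*j/(12 + j) = -6*j/(12 + j))
u = 130992
y(k) = 5 - √(-102/k - 6*k/(12 + k)) (y(k) = 5 - √(-6*k/(12 + k) - 102/k) = 5 - √(-102/k - 6*k/(12 + k)))
(u + y(349)) - 222900 = (130992 + (5 - √6*√(-1*(204 + 349² + 17*349)/(349*(12 + 349))))) - 222900 = (130992 + (5 - √6*√(-1*1/349*(204 + 121801 + 5933)/361))) - 222900 = (130992 + (5 - √6*√(-1*1/349*1/361*127938))) - 222900 = (130992 + (5 - √6*√(-127938/125989))) - 222900 = (130992 + (5 - √6*I*√44650362/6631)) - 222900 = (130992 + (5 - 6*I*√7441727/6631)) - 222900 = (130997 - 6*I*√7441727/6631) - 222900 = -91903 - 6*I*√7441727/6631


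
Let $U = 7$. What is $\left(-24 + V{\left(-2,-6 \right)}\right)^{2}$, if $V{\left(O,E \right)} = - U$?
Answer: $961$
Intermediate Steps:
$V{\left(O,E \right)} = -7$ ($V{\left(O,E \right)} = \left(-1\right) 7 = -7$)
$\left(-24 + V{\left(-2,-6 \right)}\right)^{2} = \left(-24 - 7\right)^{2} = \left(-31\right)^{2} = 961$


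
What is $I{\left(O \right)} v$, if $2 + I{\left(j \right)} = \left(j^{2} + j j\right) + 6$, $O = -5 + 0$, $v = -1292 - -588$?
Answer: $-38016$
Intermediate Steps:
$v = -704$ ($v = -1292 + 588 = -704$)
$O = -5$
$I{\left(j \right)} = 4 + 2 j^{2}$ ($I{\left(j \right)} = -2 + \left(\left(j^{2} + j j\right) + 6\right) = -2 + \left(\left(j^{2} + j^{2}\right) + 6\right) = -2 + \left(2 j^{2} + 6\right) = -2 + \left(6 + 2 j^{2}\right) = 4 + 2 j^{2}$)
$I{\left(O \right)} v = \left(4 + 2 \left(-5\right)^{2}\right) \left(-704\right) = \left(4 + 2 \cdot 25\right) \left(-704\right) = \left(4 + 50\right) \left(-704\right) = 54 \left(-704\right) = -38016$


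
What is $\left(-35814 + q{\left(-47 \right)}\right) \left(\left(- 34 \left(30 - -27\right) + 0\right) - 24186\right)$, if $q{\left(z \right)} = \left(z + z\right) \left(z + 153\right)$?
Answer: $1195904472$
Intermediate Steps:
$q{\left(z \right)} = 2 z \left(153 + z\right)$
$\left(-35814 + q{\left(-47 \right)}\right) \left(\left(- 34 \left(30 - -27\right) + 0\right) - 24186\right) = \left(-35814 + 2 \left(-47\right) \left(153 - 47\right)\right) \left(\left(- 34 \left(30 - -27\right) + 0\right) - 24186\right) = \left(-35814 + 2 \left(-47\right) 106\right) \left(\left(- 34 \left(30 + 27\right) + 0\right) - 24186\right) = \left(-35814 - 9964\right) \left(\left(\left(-34\right) 57 + 0\right) - 24186\right) = - 45778 \left(\left(-1938 + 0\right) - 24186\right) = - 45778 \left(-1938 - 24186\right) = \left(-45778\right) \left(-26124\right) = 1195904472$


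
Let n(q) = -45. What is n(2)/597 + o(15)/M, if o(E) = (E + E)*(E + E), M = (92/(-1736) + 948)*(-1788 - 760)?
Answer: -564349335/7450205581 ≈ -0.075750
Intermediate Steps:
M = -74876438/31 (M = (92*(-1/1736) + 948)*(-2548) = (-23/434 + 948)*(-2548) = (411409/434)*(-2548) = -74876438/31 ≈ -2.4154e+6)
o(E) = 4*E² (o(E) = (2*E)*(2*E) = 4*E²)
n(2)/597 + o(15)/M = -45/597 + (4*15²)/(-74876438/31) = -45*1/597 + (4*225)*(-31/74876438) = -15/199 + 900*(-31/74876438) = -15/199 - 13950/37438219 = -564349335/7450205581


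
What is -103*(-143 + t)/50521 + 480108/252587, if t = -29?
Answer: 28730367560/12760947827 ≈ 2.2514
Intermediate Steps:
-103*(-143 + t)/50521 + 480108/252587 = -103*(-143 - 29)/50521 + 480108/252587 = -103*(-172)*(1/50521) + 480108*(1/252587) = 17716*(1/50521) + 480108/252587 = 17716/50521 + 480108/252587 = 28730367560/12760947827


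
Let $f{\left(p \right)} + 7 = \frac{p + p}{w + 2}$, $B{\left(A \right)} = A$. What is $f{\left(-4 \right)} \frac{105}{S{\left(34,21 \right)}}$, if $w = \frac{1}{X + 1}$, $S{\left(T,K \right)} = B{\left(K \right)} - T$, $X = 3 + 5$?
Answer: $\frac{21525}{247} \approx 87.146$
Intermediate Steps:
$X = 8$
$S{\left(T,K \right)} = K - T$
$w = \frac{1}{9}$ ($w = \frac{1}{8 + 1} = \frac{1}{9} \approx 0.11111$)
$f{\left(p \right)} = -7 + \frac{18 p}{19}$ ($f{\left(p \right)} = -7 + \frac{p + p}{\frac{1}{9} + 2} = -7 + \frac{2 p}{\frac{19}{9}} = -7 + 2 p \frac{9}{19} = -7 + \frac{18 p}{19}$)
$f{\left(-4 \right)} \frac{105}{S{\left(34,21 \right)}} = \left(-7 + \frac{18}{19} \left(-4\right)\right) \frac{105}{21 - 34} = \left(-7 - \frac{72}{19}\right) \frac{105}{21 - 34} = - \frac{205 \frac{105}{-13}}{19} = - \frac{205 \cdot 105 \left(- \frac{1}{13}\right)}{19} = \left(- \frac{205}{19}\right) \left(- \frac{105}{13}\right) = \frac{21525}{247}$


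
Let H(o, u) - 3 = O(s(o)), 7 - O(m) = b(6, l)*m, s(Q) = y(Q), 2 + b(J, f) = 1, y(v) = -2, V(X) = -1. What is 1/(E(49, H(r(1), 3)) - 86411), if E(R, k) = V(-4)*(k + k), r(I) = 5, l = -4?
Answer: -1/86427 ≈ -1.1570e-5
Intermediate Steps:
b(J, f) = -1 (b(J, f) = -2 + 1 = -1)
s(Q) = -2
O(m) = 7 + m (O(m) = 7 - (-1)*m = 7 + m)
H(o, u) = 8 (H(o, u) = 3 + (7 - 2) = 3 + 5 = 8)
E(R, k) = -2*k (E(R, k) = -(k + k) = -2*k)
1/(E(49, H(r(1), 3)) - 86411) = 1/(-2*8 - 86411) = 1/(-16 - 86411) = 1/(-86427) = -1/86427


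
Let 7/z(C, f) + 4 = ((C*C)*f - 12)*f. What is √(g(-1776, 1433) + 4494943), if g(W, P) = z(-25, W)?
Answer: √4367223983490626605317477/985690654 ≈ 2120.1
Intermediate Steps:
z(C, f) = 7/(-4 + f*(-12 + f*C²)) (z(C, f) = 7/(-4 + ((C*C)*f - 12)*f) = 7/(-4 + (C²*f - 12)*f) = 7/(-4 + (f*C² - 12)*f) = 7/(-4 + (-12 + f*C²)*f) = 7/(-4 + f*(-12 + f*C²)))
g(W, P) = 7/(-4 - 12*W + 625*W²) (g(W, P) = 7/(-4 - 12*W + (-25)²*W²) = 7/(-4 - 12*W + 625*W²))
√(g(-1776, 1433) + 4494943) = √(7/(-4 - 12*(-1776) + 625*(-1776)²) + 4494943) = √(7/(-4 + 21312 + 625*3154176) + 4494943) = √(7/(-4 + 21312 + 1971360000) + 4494943) = √(7/1971381308 + 4494943) = √(8861246610725451/1971381308) = √4367223983490626605317477/985690654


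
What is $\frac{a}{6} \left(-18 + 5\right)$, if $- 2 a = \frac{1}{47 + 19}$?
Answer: $\frac{13}{792} \approx 0.016414$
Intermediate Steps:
$a = - \frac{1}{132}$ ($a = - \frac{1}{2 \left(47 + 19\right)} = - \frac{1}{2 \cdot 66} = \left(- \frac{1}{2}\right) \frac{1}{66} = - \frac{1}{132} \approx -0.0075758$)
$\frac{a}{6} \left(-18 + 5\right) = - \frac{1}{132 \cdot 6} \left(-18 + 5\right) = \left(- \frac{1}{132}\right) \frac{1}{6} \left(-13\right) = \left(- \frac{1}{792}\right) \left(-13\right) = \frac{13}{792}$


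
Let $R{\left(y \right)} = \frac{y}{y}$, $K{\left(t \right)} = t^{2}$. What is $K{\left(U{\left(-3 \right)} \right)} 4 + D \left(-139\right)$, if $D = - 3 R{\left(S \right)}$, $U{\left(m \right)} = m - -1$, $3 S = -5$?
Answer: $433$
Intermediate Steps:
$S = - \frac{5}{3}$ ($S = \frac{1}{3} \left(-5\right) = - \frac{5}{3} \approx -1.6667$)
$U{\left(m \right)} = 1 + m$ ($U{\left(m \right)} = m + 1 = 1 + m$)
$R{\left(y \right)} = 1$
$D = -3$ ($D = \left(-3\right) 1 = -3$)
$K{\left(U{\left(-3 \right)} \right)} 4 + D \left(-139\right) = \left(1 - 3\right)^{2} \cdot 4 - -417 = \left(-2\right)^{2} \cdot 4 + 417 = 4 \cdot 4 + 417 = 16 + 417 = 433$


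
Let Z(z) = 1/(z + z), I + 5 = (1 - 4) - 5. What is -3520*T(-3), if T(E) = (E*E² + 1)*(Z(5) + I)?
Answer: -1180608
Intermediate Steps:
I = -13 (I = -5 + ((1 - 4) - 5) = -5 + (-3 - 5) = -5 - 8 = -13)
Z(z) = 1/(2*z)
T(E) = -129/10 - 129*E³/10 (T(E) = (E*E² + 1)*((½)/5 - 13) = (E³ + 1)*((½)*(⅕) - 13) = (1 + E³)*(⅒ - 13) = (1 + E³)*(-129/10) = -129/10 - 129*E³/10)
-3520*T(-3) = -3520*(-129/10 - 129/10*(-3)³) = -3520*(-129/10 - 129/10*(-27)) = -3520*(-129/10 + 3483/10) = -3520*1677/5 = -1180608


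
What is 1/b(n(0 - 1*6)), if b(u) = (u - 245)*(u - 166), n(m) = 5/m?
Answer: 36/1476475 ≈ 2.4382e-5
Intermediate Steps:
b(u) = (-245 + u)*(-166 + u)
1/b(n(0 - 1*6)) = 1/(40670 + (5/(0 - 1*6))**2 - 2055/(0 - 1*6)) = 1/(40670 + (5/(0 - 6))**2 - 2055/(0 - 6)) = 1/(40670 + (5/(-6))**2 - 2055/(-6)) = 1/(40670 + (5*(-1/6))**2 - 2055*(-1)/6) = 1/(40670 + (-5/6)**2 - 411*(-5/6)) = 1/(40670 + 25/36 + 685/2) = 1/(1476475/36) = 36/1476475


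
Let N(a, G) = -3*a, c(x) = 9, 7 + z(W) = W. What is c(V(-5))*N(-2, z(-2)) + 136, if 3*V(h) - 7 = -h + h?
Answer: 190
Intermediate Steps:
z(W) = -7 + W
V(h) = 7/3 (V(h) = 7/3 + (-h + h)/3 = 7/3 + (⅓)*0 = 7/3 + 0 = 7/3)
c(V(-5))*N(-2, z(-2)) + 136 = 9*(-3*(-2)) + 136 = 9*6 + 136 = 54 + 136 = 190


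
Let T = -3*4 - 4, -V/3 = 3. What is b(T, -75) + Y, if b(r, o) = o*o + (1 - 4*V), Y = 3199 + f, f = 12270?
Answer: 21131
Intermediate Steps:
V = -9 (V = -3*3 = -9)
Y = 15469 (Y = 3199 + 12270 = 15469)
T = -16 (T = -12 - 4 = -16)
b(r, o) = 37 + o² (b(r, o) = o*o + (1 - 4*(-9)) = o² + (1 + 36) = o² + 37 = 37 + o²)
b(T, -75) + Y = (37 + (-75)²) + 15469 = (37 + 5625) + 15469 = 5662 + 15469 = 21131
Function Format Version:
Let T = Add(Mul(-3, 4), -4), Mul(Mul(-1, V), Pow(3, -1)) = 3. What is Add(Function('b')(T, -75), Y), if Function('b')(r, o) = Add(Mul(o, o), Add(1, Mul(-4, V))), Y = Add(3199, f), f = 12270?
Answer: 21131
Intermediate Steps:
V = -9 (V = Mul(-3, 3) = -9)
Y = 15469 (Y = Add(3199, 12270) = 15469)
T = -16 (T = Add(-12, -4) = -16)
Function('b')(r, o) = Add(37, Pow(o, 2)) (Function('b')(r, o) = Add(Mul(o, o), Add(1, Mul(-4, -9))) = Add(Pow(o, 2), Add(1, 36)) = Add(Pow(o, 2), 37) = Add(37, Pow(o, 2)))
Add(Function('b')(T, -75), Y) = Add(Add(37, Pow(-75, 2)), 15469) = Add(Add(37, 5625), 15469) = Add(5662, 15469) = 21131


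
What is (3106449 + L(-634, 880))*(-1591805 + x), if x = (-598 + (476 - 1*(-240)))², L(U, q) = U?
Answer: -4900606478015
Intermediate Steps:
x = 13924 (x = (-598 + (476 + 240))² = (-598 + 716)² = 118² = 13924)
(3106449 + L(-634, 880))*(-1591805 + x) = (3106449 - 634)*(-1591805 + 13924) = 3105815*(-1577881) = -4900606478015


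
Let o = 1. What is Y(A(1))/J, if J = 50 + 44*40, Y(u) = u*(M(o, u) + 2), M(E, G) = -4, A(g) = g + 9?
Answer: -2/181 ≈ -0.011050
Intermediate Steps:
A(g) = 9 + g
Y(u) = -2*u (Y(u) = u*(-4 + 2) = u*(-2) = -2*u)
J = 1810 (J = 50 + 1760 = 1810)
Y(A(1))/J = -2*(9 + 1)/1810 = -2*10*(1/1810) = -20*1/1810 = -2/181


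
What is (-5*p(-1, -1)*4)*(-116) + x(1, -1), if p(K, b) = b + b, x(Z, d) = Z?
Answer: -4639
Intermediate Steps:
p(K, b) = 2*b
(-5*p(-1, -1)*4)*(-116) + x(1, -1) = (-10*(-1)*4)*(-116) + 1 = (-5*(-2)*4)*(-116) + 1 = (10*4)*(-116) + 1 = 40*(-116) + 1 = -4640 + 1 = -4639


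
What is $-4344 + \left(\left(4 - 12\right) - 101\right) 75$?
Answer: $-12519$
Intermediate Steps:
$-4344 + \left(\left(4 - 12\right) - 101\right) 75 = -4344 + \left(-8 - 101\right) 75 = -4344 - 8175 = -12519$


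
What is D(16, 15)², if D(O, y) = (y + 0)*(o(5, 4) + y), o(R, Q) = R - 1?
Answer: 81225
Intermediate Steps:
o(R, Q) = -1 + R
D(O, y) = y*(4 + y) (D(O, y) = (y + 0)*((-1 + 5) + y) = y*(4 + y))
D(16, 15)² = (15*(4 + 15))² = (15*19)² = 285² = 81225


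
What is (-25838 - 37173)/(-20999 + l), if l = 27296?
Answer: -63011/6297 ≈ -10.007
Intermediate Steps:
(-25838 - 37173)/(-20999 + l) = (-25838 - 37173)/(-20999 + 27296) = -63011/6297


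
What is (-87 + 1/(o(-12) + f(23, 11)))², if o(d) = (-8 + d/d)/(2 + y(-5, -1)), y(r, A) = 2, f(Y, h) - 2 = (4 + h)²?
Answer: 6143894689/811801 ≈ 7568.2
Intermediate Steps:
f(Y, h) = 2 + (4 + h)²
o(d) = -7/4 (o(d) = (-8 + d/d)/(2 + 2) = (-8 + 1)/4 = -7*¼ = -7/4)
(-87 + 1/(o(-12) + f(23, 11)))² = (-87 + 1/(-7/4 + (2 + (4 + 11)²)))² = (-87 + 1/(-7/4 + (2 + 15²)))² = (-87 + 1/(-7/4 + (2 + 225)))² = (-87 + 1/(-7/4 + 227))² = (-87 + 1/(901/4))² = (-87 + 4/901)² = (-78383/901)² = 6143894689/811801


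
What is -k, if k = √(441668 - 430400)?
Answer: -6*√313 ≈ -106.15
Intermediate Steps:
k = 6*√313 (k = √11268 = 6*√313 ≈ 106.15)
-k = -6*√313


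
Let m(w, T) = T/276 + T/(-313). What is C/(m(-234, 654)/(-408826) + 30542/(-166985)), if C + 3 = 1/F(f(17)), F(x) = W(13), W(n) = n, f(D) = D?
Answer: 2873150543466280/179779337887921 ≈ 15.982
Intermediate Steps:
m(w, T) = 37*T/86388 (m(w, T) = T*(1/276) + T*(-1/313) = T/276 - T/313 = 37*T/86388)
F(x) = 13
C = -38/13 (C = -3 + 1/13 = -38/13 ≈ -2.9231)
C/(m(-234, 654)/(-408826) + 30542/(-166985)) = -38/(13*(((37/86388)*654)/(-408826) + 30542/(-166985))) = -38/(13*((4033/14398)*(-1/408826) + 30542*(-1/166985))) = -38/(13*(-4033/5886276748 - 30542/166985)) = -38/(13*(-179779337887921/982919922764780)) = -38/13*(-982919922764780/179779337887921) = 2873150543466280/179779337887921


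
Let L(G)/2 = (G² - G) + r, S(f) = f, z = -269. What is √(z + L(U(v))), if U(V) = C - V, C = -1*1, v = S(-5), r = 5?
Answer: I*√235 ≈ 15.33*I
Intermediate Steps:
v = -5
C = -1
U(V) = -1 - V
L(G) = 10 - 2*G + 2*G² (L(G) = 2*((G² - G) + 5) = 2*(5 + G² - G) = 10 - 2*G + 2*G²)
√(z + L(U(v))) = √(-269 + (10 - 2*(-1 - 1*(-5)) + 2*(-1 - 1*(-5))²)) = √(-269 + (10 - 2*(-1 + 5) + 2*(-1 + 5)²)) = √(-269 + (10 - 2*4 + 2*4²)) = √(-269 + (10 - 8 + 2*16)) = √(-269 + (10 - 8 + 32)) = √(-269 + 34) = √(-235) = I*√235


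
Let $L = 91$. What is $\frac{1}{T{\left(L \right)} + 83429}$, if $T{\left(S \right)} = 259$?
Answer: $\frac{1}{83688} \approx 1.1949 \cdot 10^{-5}$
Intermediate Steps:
$\frac{1}{T{\left(L \right)} + 83429} = \frac{1}{259 + 83429} = \frac{1}{83688}$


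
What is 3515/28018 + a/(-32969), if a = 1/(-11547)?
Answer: 1338136074163/10666257678774 ≈ 0.12546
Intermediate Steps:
a = -1/11547 ≈ -8.6603e-5
3515/28018 + a/(-32969) = 3515/28018 - 1/11547/(-32969) = 3515*(1/28018) - 1/11547*(-1/32969) = 3515/28018 + 1/380693043 = 1338136074163/10666257678774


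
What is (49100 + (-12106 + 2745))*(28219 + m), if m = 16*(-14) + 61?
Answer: 1114917384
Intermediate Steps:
m = -163 (m = -224 + 61 = -163)
(49100 + (-12106 + 2745))*(28219 + m) = (49100 + (-12106 + 2745))*(28219 - 163) = (49100 - 9361)*28056 = 39739*28056 = 1114917384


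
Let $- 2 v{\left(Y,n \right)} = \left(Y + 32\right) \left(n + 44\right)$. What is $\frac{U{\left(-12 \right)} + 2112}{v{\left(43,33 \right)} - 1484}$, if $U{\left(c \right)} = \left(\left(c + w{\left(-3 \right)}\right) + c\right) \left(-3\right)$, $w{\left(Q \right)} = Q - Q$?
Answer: $- \frac{624}{1249} \approx -0.4996$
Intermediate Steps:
$w{\left(Q \right)} = 0$
$v{\left(Y,n \right)} = - \frac{\left(32 + Y\right) \left(44 + n\right)}{2}$ ($v{\left(Y,n \right)} = - \frac{\left(Y + 32\right) \left(n + 44\right)}{2} = - \frac{\left(32 + Y\right) \left(44 + n\right)}{2}$)
$U{\left(c \right)} = - 6 c$ ($U{\left(c \right)} = \left(\left(c + 0\right) + c\right) \left(-3\right) = \left(c + c\right) \left(-3\right) = 2 c \left(-3\right) = - 6 c$)
$\frac{U{\left(-12 \right)} + 2112}{v{\left(43,33 \right)} - 1484} = \frac{\left(-6\right) \left(-12\right) + 2112}{\left(-704 - 946 - 528 - \frac{43}{2} \cdot 33\right) - 1484} = \frac{72 + 2112}{\left(-704 - 946 - 528 - \frac{1419}{2}\right) - 1484} = \frac{2184}{- \frac{5775}{2} - 1484} = \frac{2184}{- \frac{8743}{2}} = 2184 \left(- \frac{2}{8743}\right) = - \frac{624}{1249}$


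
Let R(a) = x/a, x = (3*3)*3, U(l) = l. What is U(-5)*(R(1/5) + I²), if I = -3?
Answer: -720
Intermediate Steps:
x = 27 (x = 9*3 = 27)
R(a) = 27/a
U(-5)*(R(1/5) + I²) = -5*(27/(1/5) + (-3)²) = -5*(27/(⅕) + 9) = -5*(27*5 + 9) = -5*(135 + 9) = -5*144 = -720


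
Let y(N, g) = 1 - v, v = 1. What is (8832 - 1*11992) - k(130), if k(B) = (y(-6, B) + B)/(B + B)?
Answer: -6321/2 ≈ -3160.5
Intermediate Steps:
y(N, g) = 0 (y(N, g) = 1 - 1*1 = 1 - 1 = 0)
k(B) = ½ (k(B) = (0 + B)/(B + B) = B/((2*B)) = B*(1/(2*B)) = ½)
(8832 - 1*11992) - k(130) = (8832 - 1*11992) - 1*½ = (8832 - 11992) - ½ = -3160 - ½ = -6321/2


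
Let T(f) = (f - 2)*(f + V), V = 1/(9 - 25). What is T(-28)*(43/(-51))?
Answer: -96535/136 ≈ -709.82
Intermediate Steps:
V = -1/16 (V = 1/(-16) = -1/16 ≈ -0.062500)
T(f) = (-2 + f)*(-1/16 + f) (T(f) = (f - 2)*(f - 1/16) = (-2 + f)*(-1/16 + f))
T(-28)*(43/(-51)) = (⅛ + (-28)² - 33/16*(-28))*(43/(-51)) = (⅛ + 784 + 231/4)*(43*(-1/51)) = (6735/8)*(-43/51) = -96535/136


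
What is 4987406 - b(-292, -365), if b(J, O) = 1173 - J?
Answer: 4985941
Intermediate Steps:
4987406 - b(-292, -365) = 4987406 - (1173 - 1*(-292)) = 4987406 - (1173 + 292) = 4987406 - 1*1465 = 4987406 - 1465 = 4985941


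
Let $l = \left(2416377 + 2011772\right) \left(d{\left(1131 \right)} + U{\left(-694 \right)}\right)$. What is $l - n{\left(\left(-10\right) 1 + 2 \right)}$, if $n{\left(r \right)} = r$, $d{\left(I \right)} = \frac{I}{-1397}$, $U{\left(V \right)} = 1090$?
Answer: $\frac{612533372857}{127} \approx 4.8231 \cdot 10^{9}$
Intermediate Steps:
$d{\left(I \right)} = - \frac{I}{1397}$ ($d{\left(I \right)} = I \left(- \frac{1}{1397}\right) = - \frac{I}{1397}$)
$l = \frac{612533371841}{127}$ ($l = \left(2416377 + 2011772\right) \left(\left(- \frac{1}{1397}\right) 1131 + 1090\right) = 4428149 \left(- \frac{1131}{1397} + 1090\right) = 4428149 \cdot \frac{1521599}{1397} = \frac{612533371841}{127} \approx 4.8231 \cdot 10^{9}$)
$l - n{\left(\left(-10\right) 1 + 2 \right)} = \frac{612533371841}{127} - \left(\left(-10\right) 1 + 2\right) = \frac{612533371841}{127} - \left(-10 + 2\right) = \frac{612533371841}{127} - -8 = \frac{612533371841}{127} + 8 = \frac{612533372857}{127}$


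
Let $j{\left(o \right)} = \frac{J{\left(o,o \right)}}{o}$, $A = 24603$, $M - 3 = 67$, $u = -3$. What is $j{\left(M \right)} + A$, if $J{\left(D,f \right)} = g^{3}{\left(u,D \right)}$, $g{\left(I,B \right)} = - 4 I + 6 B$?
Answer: $\frac{41171889}{35} \approx 1.1763 \cdot 10^{6}$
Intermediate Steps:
$M = 70$ ($M = 3 + 67 = 70$)
$J{\left(D,f \right)} = \left(12 + 6 D\right)^{3}$ ($J{\left(D,f \right)} = \left(\left(-4\right) \left(-3\right) + 6 D\right)^{3} = \left(12 + 6 D\right)^{3}$)
$j{\left(o \right)} = \frac{216 \left(2 + o\right)^{3}}{o}$
$j{\left(M \right)} + A = \frac{216 \left(2 + 70\right)^{3}}{70} + 24603 = 216 \cdot \frac{1}{70} \cdot 72^{3} + 24603 = 216 \cdot \frac{1}{70} \cdot 373248 + 24603 = \frac{40310784}{35} + 24603 = \frac{41171889}{35}$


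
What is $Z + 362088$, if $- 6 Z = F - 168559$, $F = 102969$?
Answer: $\frac{1119059}{3} \approx 3.7302 \cdot 10^{5}$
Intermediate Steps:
$Z = \frac{32795}{3}$ ($Z = - \frac{102969 - 168559}{6} = \left(- \frac{1}{6}\right) \left(-65590\right) = \frac{32795}{3} \approx 10932.0$)
$Z + 362088 = \frac{32795}{3} + 362088 = \frac{1119059}{3}$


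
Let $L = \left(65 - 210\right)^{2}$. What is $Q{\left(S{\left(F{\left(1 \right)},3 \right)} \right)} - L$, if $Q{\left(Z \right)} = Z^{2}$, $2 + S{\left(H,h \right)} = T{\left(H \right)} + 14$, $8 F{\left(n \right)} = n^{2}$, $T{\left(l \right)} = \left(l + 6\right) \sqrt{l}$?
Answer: $- \frac{10688671}{512} + \frac{147 \sqrt{2}}{4} \approx -20824.0$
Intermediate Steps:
$T{\left(l \right)} = \sqrt{l} \left(6 + l\right)$ ($T{\left(l \right)} = \left(6 + l\right) \sqrt{l} = \sqrt{l} \left(6 + l\right)$)
$F{\left(n \right)} = \frac{n^{2}}{8}$
$S{\left(H,h \right)} = 12 + \sqrt{H} \left(6 + H\right)$ ($S{\left(H,h \right)} = -2 + \left(\sqrt{H} \left(6 + H\right) + 14\right) = -2 + \left(14 + \sqrt{H} \left(6 + H\right)\right) = 12 + \sqrt{H} \left(6 + H\right)$)
$L = 21025$ ($L = \left(-145\right)^{2} = 21025$)
$Q{\left(S{\left(F{\left(1 \right)},3 \right)} \right)} - L = \left(12 + \sqrt{\frac{1^{2}}{8}} \left(6 + \frac{1^{2}}{8}\right)\right)^{2} - 21025 = \left(12 + \sqrt{\frac{1}{8} \cdot 1} \left(6 + \frac{1}{8} \cdot 1\right)\right)^{2} - 21025 = \left(12 + \frac{6 + \frac{1}{8}}{2 \sqrt{2}}\right)^{2} - 21025 = \left(12 + \frac{\sqrt{2}}{4} \cdot \frac{49}{8}\right)^{2} - 21025 = \left(12 + \frac{49 \sqrt{2}}{32}\right)^{2} - 21025 = -21025 + \left(12 + \frac{49 \sqrt{2}}{32}\right)^{2}$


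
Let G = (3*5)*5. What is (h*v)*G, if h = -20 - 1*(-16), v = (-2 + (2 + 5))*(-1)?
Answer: 1500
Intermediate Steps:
v = -5 (v = (-2 + 7)*(-1) = 5*(-1) = -5)
h = -4 (h = -20 + 16 = -4)
G = 75 (G = 15*5 = 75)
(h*v)*G = -4*(-5)*75 = 20*75 = 1500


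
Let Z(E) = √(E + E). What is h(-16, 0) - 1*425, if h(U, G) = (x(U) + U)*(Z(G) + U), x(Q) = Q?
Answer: 87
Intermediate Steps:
Z(E) = √2*√E (Z(E) = √(2*E) = √2*√E)
h(U, G) = 2*U*(U + √2*√G) (h(U, G) = (U + U)*(√2*√G + U) = (2*U)*(U + √2*√G) = 2*U*(U + √2*√G))
h(-16, 0) - 1*425 = 2*(-16)*(-16 + √2*√0) - 1*425 = 2*(-16)*(-16 + √2*0) - 425 = 2*(-16)*(-16 + 0) - 425 = 2*(-16)*(-16) - 425 = 512 - 425 = 87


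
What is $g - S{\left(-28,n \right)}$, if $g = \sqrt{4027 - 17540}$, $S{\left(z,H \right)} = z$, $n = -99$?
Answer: $28 + i \sqrt{13513} \approx 28.0 + 116.25 i$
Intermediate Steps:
$g = i \sqrt{13513}$ ($g = \sqrt{-13513} = i \sqrt{13513} \approx 116.25 i$)
$g - S{\left(-28,n \right)} = i \sqrt{13513} - -28 = i \sqrt{13513} + 28 = 28 + i \sqrt{13513}$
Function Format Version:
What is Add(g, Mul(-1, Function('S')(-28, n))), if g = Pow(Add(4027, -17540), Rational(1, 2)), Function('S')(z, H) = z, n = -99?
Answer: Add(28, Mul(I, Pow(13513, Rational(1, 2)))) ≈ Add(28.000, Mul(116.25, I))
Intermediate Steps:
g = Mul(I, Pow(13513, Rational(1, 2))) (g = Pow(-13513, Rational(1, 2)) = Mul(I, Pow(13513, Rational(1, 2))) ≈ Mul(116.25, I))
Add(g, Mul(-1, Function('S')(-28, n))) = Add(Mul(I, Pow(13513, Rational(1, 2))), Mul(-1, -28)) = Add(Mul(I, Pow(13513, Rational(1, 2))), 28) = Add(28, Mul(I, Pow(13513, Rational(1, 2))))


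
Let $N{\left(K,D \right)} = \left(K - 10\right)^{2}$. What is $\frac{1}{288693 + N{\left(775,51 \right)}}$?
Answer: $\frac{1}{873918} \approx 1.1443 \cdot 10^{-6}$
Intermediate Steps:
$N{\left(K,D \right)} = \left(-10 + K\right)^{2}$
$\frac{1}{288693 + N{\left(775,51 \right)}} = \frac{1}{288693 + \left(-10 + 775\right)^{2}} = \frac{1}{288693 + 765^{2}} = \frac{1}{288693 + 585225} = \frac{1}{873918}$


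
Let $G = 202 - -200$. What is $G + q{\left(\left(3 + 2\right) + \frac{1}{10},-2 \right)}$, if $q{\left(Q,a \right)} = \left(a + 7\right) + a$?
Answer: $405$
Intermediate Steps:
$q{\left(Q,a \right)} = 7 + 2 a$ ($q{\left(Q,a \right)} = \left(7 + a\right) + a = 7 + 2 a$)
$G = 402$ ($G = 202 + 200 = 402$)
$G + q{\left(\left(3 + 2\right) + \frac{1}{10},-2 \right)} = 402 + \left(7 + 2 \left(-2\right)\right) = 402 + \left(7 - 4\right) = 402 + 3 = 405$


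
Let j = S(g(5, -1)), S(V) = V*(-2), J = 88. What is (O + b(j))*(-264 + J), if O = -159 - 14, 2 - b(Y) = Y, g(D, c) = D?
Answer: 28336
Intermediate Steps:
S(V) = -2*V
j = -10 (j = -2*5 = -10)
b(Y) = 2 - Y
O = -173
(O + b(j))*(-264 + J) = (-173 + (2 - 1*(-10)))*(-264 + 88) = (-173 + (2 + 10))*(-176) = (-173 + 12)*(-176) = -161*(-176) = 28336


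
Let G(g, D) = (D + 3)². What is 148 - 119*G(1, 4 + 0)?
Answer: -5683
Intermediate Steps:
G(g, D) = (3 + D)²
148 - 119*G(1, 4 + 0) = 148 - 119*(3 + (4 + 0))² = 148 - 119*(3 + 4)² = 148 - 119*7² = 148 - 119*49 = 148 - 5831 = -5683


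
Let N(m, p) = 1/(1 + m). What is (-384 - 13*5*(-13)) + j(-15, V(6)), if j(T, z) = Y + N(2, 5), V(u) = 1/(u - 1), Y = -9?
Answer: 1357/3 ≈ 452.33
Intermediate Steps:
V(u) = 1/(-1 + u)
j(T, z) = -26/3 (j(T, z) = -9 + 1/(1 + 2) = -9 + 1/3 = -9 + ⅓ = -26/3)
(-384 - 13*5*(-13)) + j(-15, V(6)) = (-384 - 13*5*(-13)) - 26/3 = (-384 - 65*(-13)) - 26/3 = (-384 + 845) - 26/3 = 461 - 26/3 = 1357/3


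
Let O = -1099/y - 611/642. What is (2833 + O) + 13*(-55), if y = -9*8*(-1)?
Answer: 16192147/7704 ≈ 2101.8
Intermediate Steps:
y = 72 (y = -72*(-1) = 72)
O = -124925/7704 (O = -1099/72 - 611/642 = -124925/7704 ≈ -16.216)
(2833 + O) + 13*(-55) = (2833 - 124925/7704) + 13*(-55) = 21700507/7704 - 715 = 16192147/7704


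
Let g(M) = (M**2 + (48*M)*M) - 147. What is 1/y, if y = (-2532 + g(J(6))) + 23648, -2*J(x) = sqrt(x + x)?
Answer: 1/21116 ≈ 4.7357e-5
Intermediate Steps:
J(x) = -sqrt(2)*sqrt(x)/2 (J(x) = -sqrt(x + x)/2 = -sqrt(2)*sqrt(x)/2)
g(M) = -147 + 49*M**2 (g(M) = (M**2 + 48*M**2) - 147 = 49*M**2 - 147 = -147 + 49*M**2)
y = 21116 (y = (-2532 + (-147 + 49*(-sqrt(2)*sqrt(6)/2)**2)) + 23648 = (-2532 + (-147 + 49*(-sqrt(3))**2)) + 23648 = (-2532 + (-147 + 49*3)) + 23648 = (-2532 + (-147 + 147)) + 23648 = (-2532 + 0) + 23648 = -2532 + 23648 = 21116)
1/y = 1/21116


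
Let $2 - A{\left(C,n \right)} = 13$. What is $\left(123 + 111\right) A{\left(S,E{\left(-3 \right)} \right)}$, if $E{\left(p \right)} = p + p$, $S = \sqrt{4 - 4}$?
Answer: $-2574$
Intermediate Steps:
$S = 0$ ($S = \sqrt{0} = 0$)
$E{\left(p \right)} = 2 p$
$A{\left(C,n \right)} = -11$ ($A{\left(C,n \right)} = 2 - 13 = -11$)
$\left(123 + 111\right) A{\left(S,E{\left(-3 \right)} \right)} = \left(123 + 111\right) \left(-11\right) = 234 \left(-11\right) = -2574$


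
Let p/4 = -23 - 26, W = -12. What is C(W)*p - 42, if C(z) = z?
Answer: 2310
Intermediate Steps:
p = -196 (p = 4*(-23 - 26) = 4*(-49) = -196)
C(W)*p - 42 = -12*(-196) - 42 = 2352 - 42 = 2310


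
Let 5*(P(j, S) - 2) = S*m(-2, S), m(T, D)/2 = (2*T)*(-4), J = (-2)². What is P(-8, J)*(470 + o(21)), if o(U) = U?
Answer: 67758/5 ≈ 13552.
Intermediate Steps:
J = 4
m(T, D) = -16*T (m(T, D) = 2*((2*T)*(-4)) = 2*(-8*T) = -16*T)
P(j, S) = 2 + 32*S/5 (P(j, S) = 2 + (S*(-16*(-2)))/5 = 2 + (S*32)/5 = 2 + (32*S)/5 = 2 + 32*S/5)
P(-8, J)*(470 + o(21)) = (2 + (32/5)*4)*(470 + 21) = (2 + 128/5)*491 = (138/5)*491 = 67758/5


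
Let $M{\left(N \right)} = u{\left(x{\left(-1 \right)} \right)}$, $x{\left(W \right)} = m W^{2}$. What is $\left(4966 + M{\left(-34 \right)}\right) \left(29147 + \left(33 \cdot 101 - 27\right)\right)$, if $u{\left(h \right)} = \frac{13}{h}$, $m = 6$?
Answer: $\frac{967391477}{6} \approx 1.6123 \cdot 10^{8}$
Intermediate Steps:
$x{\left(W \right)} = 6 W^{2}$
$M{\left(N \right)} = \frac{13}{6}$ ($M{\left(N \right)} = \frac{13}{6 \left(-1\right)^{2}} = \frac{13}{6 \cdot 1} = \frac{13}{6}$)
$\left(4966 + M{\left(-34 \right)}\right) \left(29147 + \left(33 \cdot 101 - 27\right)\right) = \left(4966 + \frac{13}{6}\right) \left(29147 + \left(33 \cdot 101 - 27\right)\right) = \frac{29809 \left(29147 + \left(3333 - 27\right)\right)}{6} = \frac{29809 \left(29147 + 3306\right)}{6} = \frac{29809}{6} \cdot 32453 = \frac{967391477}{6}$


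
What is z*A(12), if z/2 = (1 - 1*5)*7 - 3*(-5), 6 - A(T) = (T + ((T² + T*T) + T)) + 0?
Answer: 7956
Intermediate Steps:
A(T) = 6 - 2*T - 2*T² (A(T) = 6 - ((T + ((T² + T*T) + T)) + 0) = 6 - ((T + ((T² + T²) + T)) + 0) = 6 - ((T + (2*T² + T)) + 0) = 6 - ((T + (T + 2*T²)) + 0) = 6 - ((2*T + 2*T²) + 0) = 6 - (2*T + 2*T²) = 6 + (-2*T - 2*T²) = 6 - 2*T - 2*T²)
z = -26 (z = 2*((1 - 1*5)*7 - 3*(-5)) = 2*((1 - 5)*7 + 15) = 2*(-4*7 + 15) = 2*(-28 + 15) = 2*(-13) = -26)
z*A(12) = -26*(6 - 2*12 - 2*12²) = -26*(6 - 24 - 2*144) = -26*(6 - 24 - 288) = -26*(-306) = 7956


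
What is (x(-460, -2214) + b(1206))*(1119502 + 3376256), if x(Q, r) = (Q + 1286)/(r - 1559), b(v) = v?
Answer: 2921865056328/539 ≈ 5.4209e+9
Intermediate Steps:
x(Q, r) = (1286 + Q)/(-1559 + r)
(x(-460, -2214) + b(1206))*(1119502 + 3376256) = ((1286 - 460)/(-1559 - 2214) + 1206)*(1119502 + 3376256) = (826/(-3773) + 1206)*4495758 = (-1/3773*826 + 1206)*4495758 = (-118/539 + 1206)*4495758 = (649916/539)*4495758 = 2921865056328/539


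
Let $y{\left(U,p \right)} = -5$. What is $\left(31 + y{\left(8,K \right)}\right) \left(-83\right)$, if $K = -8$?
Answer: $-2158$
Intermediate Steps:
$\left(31 + y{\left(8,K \right)}\right) \left(-83\right) = \left(31 - 5\right) \left(-83\right) = 26 \left(-83\right) = -2158$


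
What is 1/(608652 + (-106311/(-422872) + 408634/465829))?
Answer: 196986040888/119896170081186643 ≈ 1.6430e-6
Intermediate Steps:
1/(608652 + (-106311/(-422872) + 408634/465829)) = 1/(608652 + (-106311*(-1/422872) + 408634*(1/465829))) = 1/(608652 + (106311/422872 + 408634/465829)) = 1/(608652 + 222322623667/196986040888) = 1/(119896170081186643/196986040888) = 196986040888/119896170081186643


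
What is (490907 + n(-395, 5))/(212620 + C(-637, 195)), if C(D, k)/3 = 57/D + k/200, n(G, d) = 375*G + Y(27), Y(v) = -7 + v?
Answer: 8734594960/5417625289 ≈ 1.6123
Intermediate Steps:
n(G, d) = 20 + 375*G (n(G, d) = 375*G + (-7 + 27) = 375*G + 20 = 20 + 375*G)
C(D, k) = 171/D + 3*k/200 (C(D, k) = 3*(57/D + k/200) = 171/D + 3*k/200)
(490907 + n(-395, 5))/(212620 + C(-637, 195)) = (490907 + (20 + 375*(-395)))/(212620 + (171/(-637) + (3/200)*195)) = (490907 + (20 - 148125))/(212620 + (171*(-1/637) + 117/40)) = (490907 - 148105)/(212620 + (-171/637 + 117/40)) = 342802/(212620 + 67689/25480) = 342802/(5417625289/25480) = 342802*(25480/5417625289) = 8734594960/5417625289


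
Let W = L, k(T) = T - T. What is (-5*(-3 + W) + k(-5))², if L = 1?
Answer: 100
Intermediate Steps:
k(T) = 0
W = 1
(-5*(-3 + W) + k(-5))² = (-5*(-3 + 1) + 0)² = (-5*(-2) + 0)² = (10 + 0)² = 10² = 100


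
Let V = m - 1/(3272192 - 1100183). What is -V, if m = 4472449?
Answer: -9714199480040/2172009 ≈ -4.4724e+6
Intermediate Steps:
V = 9714199480040/2172009 (V = 4472449 - 1/(3272192 - 1100183) = 4472449 - 1/2172009 = 9714199480040/2172009 ≈ 4.4724e+6)
-V = -1*9714199480040/2172009 = -9714199480040/2172009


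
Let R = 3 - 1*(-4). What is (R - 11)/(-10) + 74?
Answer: 372/5 ≈ 74.400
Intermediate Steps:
R = 7 (R = 3 + 4 = 7)
(R - 11)/(-10) + 74 = (7 - 11)/(-10) + 74 = -4*(-⅒) + 74 = ⅖ + 74 = 372/5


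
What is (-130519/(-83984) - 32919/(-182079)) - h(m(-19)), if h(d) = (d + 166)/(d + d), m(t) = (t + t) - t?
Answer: 542666982913/96847577328 ≈ 5.6033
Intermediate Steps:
m(t) = t (m(t) = 2*t - t = t)
h(d) = (166 + d)/(2*d) (h(d) = (166 + d)/((2*d)) = (166 + d)*(1/(2*d)) = (166 + d)/(2*d))
(-130519/(-83984) - 32919/(-182079)) - h(m(-19)) = (-130519/(-83984) - 32919/(-182079)) - (166 - 19)/(2*(-19)) = (-130519*(-1/83984) - 32919*(-1/182079)) - (-1)*147/(2*19) = (130519/83984 + 10973/60693) - 1*(-147/38) = 8843146099/5097240912 + 147/38 = 542666982913/96847577328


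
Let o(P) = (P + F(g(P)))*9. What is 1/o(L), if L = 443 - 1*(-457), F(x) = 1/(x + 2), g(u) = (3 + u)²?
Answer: 815411/6604829109 ≈ 0.00012346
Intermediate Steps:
F(x) = 1/(2 + x)
L = 900 (L = 443 + 457 = 900)
o(P) = 9*P + 9/(2 + (3 + P)²) (o(P) = (P + 1/(2 + (3 + P)²))*9 = 9*P + 9/(2 + (3 + P)²))
1/o(L) = 1/(9*(1 + 900*(2 + (3 + 900)²))/(2 + (3 + 900)²)) = 1/(9*(1 + 900*(2 + 903²))/(2 + 903²)) = 1/(9*(1 + 900*(2 + 815409))/(2 + 815409)) = 1/(9*(1 + 900*815411)/815411) = 1/(9*(1/815411)*(1 + 733869900)) = 1/(9*(1/815411)*733869901) = 1/(6604829109/815411) = 815411/6604829109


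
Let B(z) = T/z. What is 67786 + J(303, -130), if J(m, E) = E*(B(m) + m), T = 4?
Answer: 8603468/303 ≈ 28394.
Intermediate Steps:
B(z) = 4/z
J(m, E) = E*(m + 4/m) (J(m, E) = E*(4/m + m) = E*(m + 4/m))
67786 + J(303, -130) = 67786 - 130*(4 + 303**2)/303 = 67786 - 130*1/303*(4 + 91809) = 67786 - 130*1/303*91813 = 67786 - 11935690/303 = 8603468/303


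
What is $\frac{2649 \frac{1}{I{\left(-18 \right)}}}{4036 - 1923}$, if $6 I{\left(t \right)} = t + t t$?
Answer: $\frac{883}{35921} \approx 0.024582$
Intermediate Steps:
$I{\left(t \right)} = \frac{t}{6} + \frac{t^{2}}{6}$ ($I{\left(t \right)} = \frac{t + t t}{6} = \frac{t + t^{2}}{6} = \frac{t}{6} + \frac{t^{2}}{6}$)
$\frac{2649 \frac{1}{I{\left(-18 \right)}}}{4036 - 1923} = \frac{2649 \frac{1}{\frac{1}{6} \left(-18\right) \left(1 - 18\right)}}{4036 - 1923} = \frac{2649 \frac{1}{\frac{1}{6} \left(-18\right) \left(-17\right)}}{2113} = \frac{2649}{51} \cdot \frac{1}{2113} = 2649 \cdot \frac{1}{51} \cdot \frac{1}{2113} = \frac{883}{17} \cdot \frac{1}{2113} = \frac{883}{35921}$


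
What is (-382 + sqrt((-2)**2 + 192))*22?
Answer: -8096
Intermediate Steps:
(-382 + sqrt((-2)**2 + 192))*22 = (-382 + sqrt(4 + 192))*22 = (-382 + sqrt(196))*22 = (-382 + 14)*22 = -368*22 = -8096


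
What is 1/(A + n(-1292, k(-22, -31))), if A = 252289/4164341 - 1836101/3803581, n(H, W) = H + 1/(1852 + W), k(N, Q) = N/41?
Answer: -1202369484441735110/1553968300419661206279 ≈ -0.00077374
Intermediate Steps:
k(N, Q) = N/41 (k(N, Q) = N*(1/41) = N/41)
A = -6686549027532/15839408305121 (A = 252289*(1/4164341) - 1836101*1/3803581 = 252289/4164341 - 1836101/3803581 = -6686549027532/15839408305121 ≈ -0.42215)
1/(A + n(-1292, k(-22, -31))) = 1/(-6686549027532/15839408305121 + (1 + 1852*(-1292) - 1292*(-22)/41)/(1852 + (1/41)*(-22))) = 1/(-6686549027532/15839408305121 + (1 - 2392784 - 1292*(-22/41))/(1852 - 22/41)) = 1/(-6686549027532/15839408305121 + (1 - 2392784 + 28424/41)/(75910/41)) = 1/(-6686549027532/15839408305121 + (41/75910)*(-98075679/41)) = 1/(-6686549027532/15839408305121 - 98075679/75910) = 1/(-1553968300419661206279/1202369484441735110) = -1202369484441735110/1553968300419661206279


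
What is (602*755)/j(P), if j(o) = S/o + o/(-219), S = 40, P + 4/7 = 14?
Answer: 16373950005/105101 ≈ 1.5579e+5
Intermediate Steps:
P = 94/7 (P = -4/7 + 14 = 94/7 ≈ 13.429)
j(o) = 40/o - o/219 (j(o) = 40/o + o/(-219) = 40/o + o*(-1/219) = 40/o - o/219)
(602*755)/j(P) = (602*755)/(40/(94/7) - 1/219*94/7) = 454510/(40*(7/94) - 94/1533) = 454510/(140/47 - 94/1533) = 454510/(210202/72051) = 454510*(72051/210202) = 16373950005/105101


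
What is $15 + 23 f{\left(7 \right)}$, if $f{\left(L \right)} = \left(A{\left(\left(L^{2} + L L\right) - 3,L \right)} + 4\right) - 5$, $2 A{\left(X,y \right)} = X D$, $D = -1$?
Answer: $- \frac{2201}{2} \approx -1100.5$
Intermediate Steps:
$A{\left(X,y \right)} = - \frac{X}{2}$ ($A{\left(X,y \right)} = \frac{X \left(-1\right)}{2} = \frac{\left(-1\right) X}{2} = - \frac{X}{2}$)
$f{\left(L \right)} = \frac{1}{2} - L^{2}$ ($f{\left(L \right)} = \left(- \frac{\left(L^{2} + L L\right) - 3}{2} + 4\right) - 5 = \left(- \frac{\left(L^{2} + L^{2}\right) - 3}{2} + 4\right) - 5 = \left(- \frac{2 L^{2} - 3}{2} + 4\right) - 5 = \left(- \frac{-3 + 2 L^{2}}{2} + 4\right) - 5 = \left(\left(\frac{3}{2} - L^{2}\right) + 4\right) - 5 = \left(\frac{11}{2} - L^{2}\right) - 5 = \frac{1}{2} - L^{2}$)
$15 + 23 f{\left(7 \right)} = 15 + 23 \left(\frac{1}{2} - 7^{2}\right) = 15 + 23 \left(\frac{1}{2} - 49\right) = 15 + 23 \left(- \frac{97}{2}\right) = 15 - \frac{2231}{2} = - \frac{2201}{2}$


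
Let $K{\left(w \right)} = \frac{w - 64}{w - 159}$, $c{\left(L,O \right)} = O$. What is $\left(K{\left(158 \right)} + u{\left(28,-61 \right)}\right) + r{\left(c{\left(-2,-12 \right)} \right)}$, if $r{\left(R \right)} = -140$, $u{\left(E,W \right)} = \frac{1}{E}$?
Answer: $- \frac{6551}{28} \approx -233.96$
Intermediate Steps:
$K{\left(w \right)} = \frac{-64 + w}{-159 + w}$
$\left(K{\left(158 \right)} + u{\left(28,-61 \right)}\right) + r{\left(c{\left(-2,-12 \right)} \right)} = \left(\frac{-64 + 158}{-159 + 158} + \frac{1}{28}\right) - 140 = \left(\frac{1}{-1} \cdot 94 + \frac{1}{28}\right) - 140 = \left(\left(-1\right) 94 + \frac{1}{28}\right) - 140 = \left(-94 + \frac{1}{28}\right) - 140 = - \frac{2631}{28} - 140 = - \frac{6551}{28}$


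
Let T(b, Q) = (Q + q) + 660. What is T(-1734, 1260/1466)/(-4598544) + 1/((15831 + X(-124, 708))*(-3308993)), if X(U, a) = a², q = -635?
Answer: -10811072158002559/1922512857817714730640 ≈ -5.6234e-6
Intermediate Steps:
T(b, Q) = 25 + Q (T(b, Q) = (Q - 635) + 660 = (-635 + Q) + 660 = 25 + Q)
T(-1734, 1260/1466)/(-4598544) + 1/((15831 + X(-124, 708))*(-3308993)) = (25 + 1260/1466)/(-4598544) + 1/((15831 + 708²)*(-3308993)) = (25 + 1260*(1/1466))*(-1/4598544) - 1/3308993/(15831 + 501264) = (25 + 630/733)*(-1/4598544) - 1/3308993/517095 = (18955/733)*(-1/4598544) + (1/517095)*(-1/3308993) = -18955/3370732752 - 1/1711063735335 = -10811072158002559/1922512857817714730640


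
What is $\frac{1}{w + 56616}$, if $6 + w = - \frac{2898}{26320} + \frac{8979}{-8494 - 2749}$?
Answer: $\frac{21136840}{1196537304579} \approx 1.7665 \cdot 10^{-5}$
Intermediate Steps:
$w = - \frac{146028861}{21136840}$ ($w = -6 + \left(- \frac{2898}{26320} + \frac{8979}{-8494 - 2749}\right) = -6 + \left(\left(-2898\right) \frac{1}{26320} + \frac{8979}{-8494 - 2749}\right) = -6 + \left(- \frac{207}{1880} + \frac{8979}{-11243}\right) = -6 + \left(- \frac{207}{1880} + 8979 \left(- \frac{1}{11243}\right)\right) = -6 - \frac{19207821}{21136840} = - \frac{146028861}{21136840} \approx -6.9087$)
$\frac{1}{w + 56616} = \frac{1}{- \frac{146028861}{21136840} + 56616} = \frac{1}{\frac{1196537304579}{21136840}} = \frac{21136840}{1196537304579}$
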